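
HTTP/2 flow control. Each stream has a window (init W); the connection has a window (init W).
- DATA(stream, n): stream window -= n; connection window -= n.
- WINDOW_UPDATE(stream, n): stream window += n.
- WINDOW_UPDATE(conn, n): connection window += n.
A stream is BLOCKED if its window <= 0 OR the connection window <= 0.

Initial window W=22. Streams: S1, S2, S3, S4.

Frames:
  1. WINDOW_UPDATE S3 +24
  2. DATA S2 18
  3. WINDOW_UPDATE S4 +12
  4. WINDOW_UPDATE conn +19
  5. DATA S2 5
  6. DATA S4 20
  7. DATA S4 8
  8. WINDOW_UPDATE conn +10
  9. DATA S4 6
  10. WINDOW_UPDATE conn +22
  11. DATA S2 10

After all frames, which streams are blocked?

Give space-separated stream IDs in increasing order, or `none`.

Answer: S2 S4

Derivation:
Op 1: conn=22 S1=22 S2=22 S3=46 S4=22 blocked=[]
Op 2: conn=4 S1=22 S2=4 S3=46 S4=22 blocked=[]
Op 3: conn=4 S1=22 S2=4 S3=46 S4=34 blocked=[]
Op 4: conn=23 S1=22 S2=4 S3=46 S4=34 blocked=[]
Op 5: conn=18 S1=22 S2=-1 S3=46 S4=34 blocked=[2]
Op 6: conn=-2 S1=22 S2=-1 S3=46 S4=14 blocked=[1, 2, 3, 4]
Op 7: conn=-10 S1=22 S2=-1 S3=46 S4=6 blocked=[1, 2, 3, 4]
Op 8: conn=0 S1=22 S2=-1 S3=46 S4=6 blocked=[1, 2, 3, 4]
Op 9: conn=-6 S1=22 S2=-1 S3=46 S4=0 blocked=[1, 2, 3, 4]
Op 10: conn=16 S1=22 S2=-1 S3=46 S4=0 blocked=[2, 4]
Op 11: conn=6 S1=22 S2=-11 S3=46 S4=0 blocked=[2, 4]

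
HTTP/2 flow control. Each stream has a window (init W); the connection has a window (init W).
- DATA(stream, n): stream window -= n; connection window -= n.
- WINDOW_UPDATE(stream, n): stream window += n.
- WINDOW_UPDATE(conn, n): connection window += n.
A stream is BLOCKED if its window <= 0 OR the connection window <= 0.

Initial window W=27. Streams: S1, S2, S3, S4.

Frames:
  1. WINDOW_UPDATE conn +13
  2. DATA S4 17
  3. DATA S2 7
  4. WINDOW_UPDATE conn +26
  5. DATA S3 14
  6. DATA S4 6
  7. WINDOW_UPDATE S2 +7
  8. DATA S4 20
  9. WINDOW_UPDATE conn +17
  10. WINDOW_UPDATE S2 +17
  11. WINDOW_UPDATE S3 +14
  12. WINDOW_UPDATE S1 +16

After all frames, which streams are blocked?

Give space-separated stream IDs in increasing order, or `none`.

Op 1: conn=40 S1=27 S2=27 S3=27 S4=27 blocked=[]
Op 2: conn=23 S1=27 S2=27 S3=27 S4=10 blocked=[]
Op 3: conn=16 S1=27 S2=20 S3=27 S4=10 blocked=[]
Op 4: conn=42 S1=27 S2=20 S3=27 S4=10 blocked=[]
Op 5: conn=28 S1=27 S2=20 S3=13 S4=10 blocked=[]
Op 6: conn=22 S1=27 S2=20 S3=13 S4=4 blocked=[]
Op 7: conn=22 S1=27 S2=27 S3=13 S4=4 blocked=[]
Op 8: conn=2 S1=27 S2=27 S3=13 S4=-16 blocked=[4]
Op 9: conn=19 S1=27 S2=27 S3=13 S4=-16 blocked=[4]
Op 10: conn=19 S1=27 S2=44 S3=13 S4=-16 blocked=[4]
Op 11: conn=19 S1=27 S2=44 S3=27 S4=-16 blocked=[4]
Op 12: conn=19 S1=43 S2=44 S3=27 S4=-16 blocked=[4]

Answer: S4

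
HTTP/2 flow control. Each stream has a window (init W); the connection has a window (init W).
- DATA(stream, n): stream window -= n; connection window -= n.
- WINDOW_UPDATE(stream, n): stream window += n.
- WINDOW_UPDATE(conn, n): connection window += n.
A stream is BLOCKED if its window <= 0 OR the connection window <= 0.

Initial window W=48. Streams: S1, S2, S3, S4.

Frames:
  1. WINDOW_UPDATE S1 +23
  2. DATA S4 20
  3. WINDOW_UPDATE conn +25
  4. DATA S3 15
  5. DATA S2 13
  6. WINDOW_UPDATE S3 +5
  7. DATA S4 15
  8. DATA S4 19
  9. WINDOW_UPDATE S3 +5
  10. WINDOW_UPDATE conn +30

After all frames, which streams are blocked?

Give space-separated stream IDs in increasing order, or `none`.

Op 1: conn=48 S1=71 S2=48 S3=48 S4=48 blocked=[]
Op 2: conn=28 S1=71 S2=48 S3=48 S4=28 blocked=[]
Op 3: conn=53 S1=71 S2=48 S3=48 S4=28 blocked=[]
Op 4: conn=38 S1=71 S2=48 S3=33 S4=28 blocked=[]
Op 5: conn=25 S1=71 S2=35 S3=33 S4=28 blocked=[]
Op 6: conn=25 S1=71 S2=35 S3=38 S4=28 blocked=[]
Op 7: conn=10 S1=71 S2=35 S3=38 S4=13 blocked=[]
Op 8: conn=-9 S1=71 S2=35 S3=38 S4=-6 blocked=[1, 2, 3, 4]
Op 9: conn=-9 S1=71 S2=35 S3=43 S4=-6 blocked=[1, 2, 3, 4]
Op 10: conn=21 S1=71 S2=35 S3=43 S4=-6 blocked=[4]

Answer: S4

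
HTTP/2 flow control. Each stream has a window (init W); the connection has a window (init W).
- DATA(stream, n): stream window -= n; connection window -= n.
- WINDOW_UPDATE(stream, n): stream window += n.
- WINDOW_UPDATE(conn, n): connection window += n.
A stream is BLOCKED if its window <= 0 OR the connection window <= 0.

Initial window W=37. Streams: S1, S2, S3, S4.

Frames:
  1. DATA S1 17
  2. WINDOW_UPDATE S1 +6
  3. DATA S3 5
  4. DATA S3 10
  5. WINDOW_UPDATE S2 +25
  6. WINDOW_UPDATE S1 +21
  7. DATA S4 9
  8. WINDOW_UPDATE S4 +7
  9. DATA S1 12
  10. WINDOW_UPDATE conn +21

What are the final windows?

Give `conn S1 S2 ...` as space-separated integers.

Op 1: conn=20 S1=20 S2=37 S3=37 S4=37 blocked=[]
Op 2: conn=20 S1=26 S2=37 S3=37 S4=37 blocked=[]
Op 3: conn=15 S1=26 S2=37 S3=32 S4=37 blocked=[]
Op 4: conn=5 S1=26 S2=37 S3=22 S4=37 blocked=[]
Op 5: conn=5 S1=26 S2=62 S3=22 S4=37 blocked=[]
Op 6: conn=5 S1=47 S2=62 S3=22 S4=37 blocked=[]
Op 7: conn=-4 S1=47 S2=62 S3=22 S4=28 blocked=[1, 2, 3, 4]
Op 8: conn=-4 S1=47 S2=62 S3=22 S4=35 blocked=[1, 2, 3, 4]
Op 9: conn=-16 S1=35 S2=62 S3=22 S4=35 blocked=[1, 2, 3, 4]
Op 10: conn=5 S1=35 S2=62 S3=22 S4=35 blocked=[]

Answer: 5 35 62 22 35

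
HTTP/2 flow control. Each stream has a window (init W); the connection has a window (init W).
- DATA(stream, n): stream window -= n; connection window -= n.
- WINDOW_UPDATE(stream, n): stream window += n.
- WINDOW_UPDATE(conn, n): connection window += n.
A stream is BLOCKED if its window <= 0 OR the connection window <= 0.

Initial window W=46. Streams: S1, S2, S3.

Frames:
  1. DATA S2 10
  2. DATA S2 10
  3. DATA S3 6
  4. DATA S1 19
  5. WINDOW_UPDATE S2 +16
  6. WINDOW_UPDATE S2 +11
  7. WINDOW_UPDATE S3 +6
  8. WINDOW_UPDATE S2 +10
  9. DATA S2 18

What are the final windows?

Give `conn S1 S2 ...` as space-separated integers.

Answer: -17 27 45 46

Derivation:
Op 1: conn=36 S1=46 S2=36 S3=46 blocked=[]
Op 2: conn=26 S1=46 S2=26 S3=46 blocked=[]
Op 3: conn=20 S1=46 S2=26 S3=40 blocked=[]
Op 4: conn=1 S1=27 S2=26 S3=40 blocked=[]
Op 5: conn=1 S1=27 S2=42 S3=40 blocked=[]
Op 6: conn=1 S1=27 S2=53 S3=40 blocked=[]
Op 7: conn=1 S1=27 S2=53 S3=46 blocked=[]
Op 8: conn=1 S1=27 S2=63 S3=46 blocked=[]
Op 9: conn=-17 S1=27 S2=45 S3=46 blocked=[1, 2, 3]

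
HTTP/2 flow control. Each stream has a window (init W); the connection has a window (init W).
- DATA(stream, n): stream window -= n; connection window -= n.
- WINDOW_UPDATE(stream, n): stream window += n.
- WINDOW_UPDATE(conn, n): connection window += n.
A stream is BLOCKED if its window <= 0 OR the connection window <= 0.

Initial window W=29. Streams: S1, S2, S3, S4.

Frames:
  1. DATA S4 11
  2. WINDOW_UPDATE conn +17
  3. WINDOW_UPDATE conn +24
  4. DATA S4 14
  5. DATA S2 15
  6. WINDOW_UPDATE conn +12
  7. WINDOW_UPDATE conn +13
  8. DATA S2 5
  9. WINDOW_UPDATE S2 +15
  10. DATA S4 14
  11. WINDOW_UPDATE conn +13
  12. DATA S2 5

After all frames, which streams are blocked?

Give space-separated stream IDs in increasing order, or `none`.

Answer: S4

Derivation:
Op 1: conn=18 S1=29 S2=29 S3=29 S4=18 blocked=[]
Op 2: conn=35 S1=29 S2=29 S3=29 S4=18 blocked=[]
Op 3: conn=59 S1=29 S2=29 S3=29 S4=18 blocked=[]
Op 4: conn=45 S1=29 S2=29 S3=29 S4=4 blocked=[]
Op 5: conn=30 S1=29 S2=14 S3=29 S4=4 blocked=[]
Op 6: conn=42 S1=29 S2=14 S3=29 S4=4 blocked=[]
Op 7: conn=55 S1=29 S2=14 S3=29 S4=4 blocked=[]
Op 8: conn=50 S1=29 S2=9 S3=29 S4=4 blocked=[]
Op 9: conn=50 S1=29 S2=24 S3=29 S4=4 blocked=[]
Op 10: conn=36 S1=29 S2=24 S3=29 S4=-10 blocked=[4]
Op 11: conn=49 S1=29 S2=24 S3=29 S4=-10 blocked=[4]
Op 12: conn=44 S1=29 S2=19 S3=29 S4=-10 blocked=[4]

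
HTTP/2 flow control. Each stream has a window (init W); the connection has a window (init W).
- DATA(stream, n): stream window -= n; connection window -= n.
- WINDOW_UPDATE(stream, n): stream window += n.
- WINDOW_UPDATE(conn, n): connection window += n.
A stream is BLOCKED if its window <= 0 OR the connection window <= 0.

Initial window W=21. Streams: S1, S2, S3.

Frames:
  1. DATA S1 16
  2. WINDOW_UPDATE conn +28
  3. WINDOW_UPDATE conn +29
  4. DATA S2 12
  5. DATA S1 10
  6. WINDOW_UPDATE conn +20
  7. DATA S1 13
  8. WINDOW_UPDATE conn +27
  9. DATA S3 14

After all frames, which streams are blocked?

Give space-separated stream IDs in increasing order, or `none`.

Op 1: conn=5 S1=5 S2=21 S3=21 blocked=[]
Op 2: conn=33 S1=5 S2=21 S3=21 blocked=[]
Op 3: conn=62 S1=5 S2=21 S3=21 blocked=[]
Op 4: conn=50 S1=5 S2=9 S3=21 blocked=[]
Op 5: conn=40 S1=-5 S2=9 S3=21 blocked=[1]
Op 6: conn=60 S1=-5 S2=9 S3=21 blocked=[1]
Op 7: conn=47 S1=-18 S2=9 S3=21 blocked=[1]
Op 8: conn=74 S1=-18 S2=9 S3=21 blocked=[1]
Op 9: conn=60 S1=-18 S2=9 S3=7 blocked=[1]

Answer: S1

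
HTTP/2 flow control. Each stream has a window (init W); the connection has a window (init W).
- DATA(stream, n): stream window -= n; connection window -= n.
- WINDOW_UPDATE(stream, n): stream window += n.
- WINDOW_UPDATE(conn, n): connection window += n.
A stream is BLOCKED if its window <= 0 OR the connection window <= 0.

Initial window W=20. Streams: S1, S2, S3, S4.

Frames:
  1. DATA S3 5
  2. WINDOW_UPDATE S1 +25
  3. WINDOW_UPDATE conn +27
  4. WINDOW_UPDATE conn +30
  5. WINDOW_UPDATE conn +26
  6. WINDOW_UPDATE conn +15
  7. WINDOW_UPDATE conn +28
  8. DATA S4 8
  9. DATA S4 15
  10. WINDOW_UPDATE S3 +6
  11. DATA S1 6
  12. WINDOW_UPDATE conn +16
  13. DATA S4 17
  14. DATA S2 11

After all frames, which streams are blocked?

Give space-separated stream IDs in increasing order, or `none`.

Op 1: conn=15 S1=20 S2=20 S3=15 S4=20 blocked=[]
Op 2: conn=15 S1=45 S2=20 S3=15 S4=20 blocked=[]
Op 3: conn=42 S1=45 S2=20 S3=15 S4=20 blocked=[]
Op 4: conn=72 S1=45 S2=20 S3=15 S4=20 blocked=[]
Op 5: conn=98 S1=45 S2=20 S3=15 S4=20 blocked=[]
Op 6: conn=113 S1=45 S2=20 S3=15 S4=20 blocked=[]
Op 7: conn=141 S1=45 S2=20 S3=15 S4=20 blocked=[]
Op 8: conn=133 S1=45 S2=20 S3=15 S4=12 blocked=[]
Op 9: conn=118 S1=45 S2=20 S3=15 S4=-3 blocked=[4]
Op 10: conn=118 S1=45 S2=20 S3=21 S4=-3 blocked=[4]
Op 11: conn=112 S1=39 S2=20 S3=21 S4=-3 blocked=[4]
Op 12: conn=128 S1=39 S2=20 S3=21 S4=-3 blocked=[4]
Op 13: conn=111 S1=39 S2=20 S3=21 S4=-20 blocked=[4]
Op 14: conn=100 S1=39 S2=9 S3=21 S4=-20 blocked=[4]

Answer: S4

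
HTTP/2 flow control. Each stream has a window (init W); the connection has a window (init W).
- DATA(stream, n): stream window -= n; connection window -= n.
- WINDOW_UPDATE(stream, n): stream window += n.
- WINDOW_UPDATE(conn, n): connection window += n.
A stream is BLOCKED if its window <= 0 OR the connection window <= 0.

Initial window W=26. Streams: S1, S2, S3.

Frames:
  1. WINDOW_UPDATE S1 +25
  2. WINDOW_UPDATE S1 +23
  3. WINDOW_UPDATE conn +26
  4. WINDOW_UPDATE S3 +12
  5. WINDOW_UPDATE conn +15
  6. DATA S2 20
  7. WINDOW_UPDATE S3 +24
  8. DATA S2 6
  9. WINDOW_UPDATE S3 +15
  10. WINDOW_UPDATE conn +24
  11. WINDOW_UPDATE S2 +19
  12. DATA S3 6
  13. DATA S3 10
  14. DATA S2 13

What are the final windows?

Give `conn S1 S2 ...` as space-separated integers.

Answer: 36 74 6 61

Derivation:
Op 1: conn=26 S1=51 S2=26 S3=26 blocked=[]
Op 2: conn=26 S1=74 S2=26 S3=26 blocked=[]
Op 3: conn=52 S1=74 S2=26 S3=26 blocked=[]
Op 4: conn=52 S1=74 S2=26 S3=38 blocked=[]
Op 5: conn=67 S1=74 S2=26 S3=38 blocked=[]
Op 6: conn=47 S1=74 S2=6 S3=38 blocked=[]
Op 7: conn=47 S1=74 S2=6 S3=62 blocked=[]
Op 8: conn=41 S1=74 S2=0 S3=62 blocked=[2]
Op 9: conn=41 S1=74 S2=0 S3=77 blocked=[2]
Op 10: conn=65 S1=74 S2=0 S3=77 blocked=[2]
Op 11: conn=65 S1=74 S2=19 S3=77 blocked=[]
Op 12: conn=59 S1=74 S2=19 S3=71 blocked=[]
Op 13: conn=49 S1=74 S2=19 S3=61 blocked=[]
Op 14: conn=36 S1=74 S2=6 S3=61 blocked=[]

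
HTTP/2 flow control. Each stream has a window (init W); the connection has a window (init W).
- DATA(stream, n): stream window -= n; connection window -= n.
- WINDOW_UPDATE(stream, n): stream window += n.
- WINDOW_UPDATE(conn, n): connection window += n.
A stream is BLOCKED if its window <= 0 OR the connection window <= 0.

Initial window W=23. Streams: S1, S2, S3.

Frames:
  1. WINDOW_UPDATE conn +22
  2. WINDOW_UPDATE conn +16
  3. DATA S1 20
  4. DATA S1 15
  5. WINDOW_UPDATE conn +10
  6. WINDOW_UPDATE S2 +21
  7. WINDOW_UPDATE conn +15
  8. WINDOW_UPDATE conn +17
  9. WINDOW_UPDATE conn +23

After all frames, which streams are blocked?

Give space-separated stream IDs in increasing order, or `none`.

Answer: S1

Derivation:
Op 1: conn=45 S1=23 S2=23 S3=23 blocked=[]
Op 2: conn=61 S1=23 S2=23 S3=23 blocked=[]
Op 3: conn=41 S1=3 S2=23 S3=23 blocked=[]
Op 4: conn=26 S1=-12 S2=23 S3=23 blocked=[1]
Op 5: conn=36 S1=-12 S2=23 S3=23 blocked=[1]
Op 6: conn=36 S1=-12 S2=44 S3=23 blocked=[1]
Op 7: conn=51 S1=-12 S2=44 S3=23 blocked=[1]
Op 8: conn=68 S1=-12 S2=44 S3=23 blocked=[1]
Op 9: conn=91 S1=-12 S2=44 S3=23 blocked=[1]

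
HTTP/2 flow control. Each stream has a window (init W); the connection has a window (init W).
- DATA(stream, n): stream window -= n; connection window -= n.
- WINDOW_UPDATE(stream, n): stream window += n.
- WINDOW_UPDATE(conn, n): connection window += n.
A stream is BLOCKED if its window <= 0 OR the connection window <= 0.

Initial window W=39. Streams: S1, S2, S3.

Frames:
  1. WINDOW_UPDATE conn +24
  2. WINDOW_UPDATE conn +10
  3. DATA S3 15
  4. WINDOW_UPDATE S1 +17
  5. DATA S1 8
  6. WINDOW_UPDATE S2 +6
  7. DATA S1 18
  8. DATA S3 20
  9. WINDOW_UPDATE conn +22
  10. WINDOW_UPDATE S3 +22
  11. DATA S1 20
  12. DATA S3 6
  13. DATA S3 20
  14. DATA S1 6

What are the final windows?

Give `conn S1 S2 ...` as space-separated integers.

Op 1: conn=63 S1=39 S2=39 S3=39 blocked=[]
Op 2: conn=73 S1=39 S2=39 S3=39 blocked=[]
Op 3: conn=58 S1=39 S2=39 S3=24 blocked=[]
Op 4: conn=58 S1=56 S2=39 S3=24 blocked=[]
Op 5: conn=50 S1=48 S2=39 S3=24 blocked=[]
Op 6: conn=50 S1=48 S2=45 S3=24 blocked=[]
Op 7: conn=32 S1=30 S2=45 S3=24 blocked=[]
Op 8: conn=12 S1=30 S2=45 S3=4 blocked=[]
Op 9: conn=34 S1=30 S2=45 S3=4 blocked=[]
Op 10: conn=34 S1=30 S2=45 S3=26 blocked=[]
Op 11: conn=14 S1=10 S2=45 S3=26 blocked=[]
Op 12: conn=8 S1=10 S2=45 S3=20 blocked=[]
Op 13: conn=-12 S1=10 S2=45 S3=0 blocked=[1, 2, 3]
Op 14: conn=-18 S1=4 S2=45 S3=0 blocked=[1, 2, 3]

Answer: -18 4 45 0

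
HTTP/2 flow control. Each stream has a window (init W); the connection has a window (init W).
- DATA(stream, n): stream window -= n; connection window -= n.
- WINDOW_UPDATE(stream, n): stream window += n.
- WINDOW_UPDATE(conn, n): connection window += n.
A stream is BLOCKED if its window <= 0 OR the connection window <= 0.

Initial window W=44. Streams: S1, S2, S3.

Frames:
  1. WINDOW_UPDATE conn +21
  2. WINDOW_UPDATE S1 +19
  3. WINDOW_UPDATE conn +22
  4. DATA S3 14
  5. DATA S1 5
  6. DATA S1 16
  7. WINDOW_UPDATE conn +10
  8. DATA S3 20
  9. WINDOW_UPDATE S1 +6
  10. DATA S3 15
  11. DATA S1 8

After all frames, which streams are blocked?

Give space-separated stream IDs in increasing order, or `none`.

Op 1: conn=65 S1=44 S2=44 S3=44 blocked=[]
Op 2: conn=65 S1=63 S2=44 S3=44 blocked=[]
Op 3: conn=87 S1=63 S2=44 S3=44 blocked=[]
Op 4: conn=73 S1=63 S2=44 S3=30 blocked=[]
Op 5: conn=68 S1=58 S2=44 S3=30 blocked=[]
Op 6: conn=52 S1=42 S2=44 S3=30 blocked=[]
Op 7: conn=62 S1=42 S2=44 S3=30 blocked=[]
Op 8: conn=42 S1=42 S2=44 S3=10 blocked=[]
Op 9: conn=42 S1=48 S2=44 S3=10 blocked=[]
Op 10: conn=27 S1=48 S2=44 S3=-5 blocked=[3]
Op 11: conn=19 S1=40 S2=44 S3=-5 blocked=[3]

Answer: S3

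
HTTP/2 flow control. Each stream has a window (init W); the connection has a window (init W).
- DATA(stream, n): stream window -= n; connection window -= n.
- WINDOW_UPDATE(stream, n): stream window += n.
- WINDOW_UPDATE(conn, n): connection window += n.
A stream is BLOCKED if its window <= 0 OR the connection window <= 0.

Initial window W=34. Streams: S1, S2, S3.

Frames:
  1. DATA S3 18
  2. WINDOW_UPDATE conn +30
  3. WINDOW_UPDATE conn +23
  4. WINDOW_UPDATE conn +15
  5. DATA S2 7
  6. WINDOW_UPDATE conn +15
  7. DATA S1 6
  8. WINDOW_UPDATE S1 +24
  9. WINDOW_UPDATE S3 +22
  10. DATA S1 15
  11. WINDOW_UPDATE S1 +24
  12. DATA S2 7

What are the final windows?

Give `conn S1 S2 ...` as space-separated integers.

Op 1: conn=16 S1=34 S2=34 S3=16 blocked=[]
Op 2: conn=46 S1=34 S2=34 S3=16 blocked=[]
Op 3: conn=69 S1=34 S2=34 S3=16 blocked=[]
Op 4: conn=84 S1=34 S2=34 S3=16 blocked=[]
Op 5: conn=77 S1=34 S2=27 S3=16 blocked=[]
Op 6: conn=92 S1=34 S2=27 S3=16 blocked=[]
Op 7: conn=86 S1=28 S2=27 S3=16 blocked=[]
Op 8: conn=86 S1=52 S2=27 S3=16 blocked=[]
Op 9: conn=86 S1=52 S2=27 S3=38 blocked=[]
Op 10: conn=71 S1=37 S2=27 S3=38 blocked=[]
Op 11: conn=71 S1=61 S2=27 S3=38 blocked=[]
Op 12: conn=64 S1=61 S2=20 S3=38 blocked=[]

Answer: 64 61 20 38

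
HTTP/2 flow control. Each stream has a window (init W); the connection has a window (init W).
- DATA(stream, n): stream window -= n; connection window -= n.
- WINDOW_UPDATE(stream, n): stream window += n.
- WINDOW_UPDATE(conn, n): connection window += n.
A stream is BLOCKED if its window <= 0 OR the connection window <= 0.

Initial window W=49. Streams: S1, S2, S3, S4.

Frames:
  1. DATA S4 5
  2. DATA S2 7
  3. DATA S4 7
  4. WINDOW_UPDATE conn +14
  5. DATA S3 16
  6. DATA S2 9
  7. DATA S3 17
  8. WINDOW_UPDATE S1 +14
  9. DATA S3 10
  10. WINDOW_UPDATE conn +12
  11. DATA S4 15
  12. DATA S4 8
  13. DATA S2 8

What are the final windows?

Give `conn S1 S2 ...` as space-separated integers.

Op 1: conn=44 S1=49 S2=49 S3=49 S4=44 blocked=[]
Op 2: conn=37 S1=49 S2=42 S3=49 S4=44 blocked=[]
Op 3: conn=30 S1=49 S2=42 S3=49 S4=37 blocked=[]
Op 4: conn=44 S1=49 S2=42 S3=49 S4=37 blocked=[]
Op 5: conn=28 S1=49 S2=42 S3=33 S4=37 blocked=[]
Op 6: conn=19 S1=49 S2=33 S3=33 S4=37 blocked=[]
Op 7: conn=2 S1=49 S2=33 S3=16 S4=37 blocked=[]
Op 8: conn=2 S1=63 S2=33 S3=16 S4=37 blocked=[]
Op 9: conn=-8 S1=63 S2=33 S3=6 S4=37 blocked=[1, 2, 3, 4]
Op 10: conn=4 S1=63 S2=33 S3=6 S4=37 blocked=[]
Op 11: conn=-11 S1=63 S2=33 S3=6 S4=22 blocked=[1, 2, 3, 4]
Op 12: conn=-19 S1=63 S2=33 S3=6 S4=14 blocked=[1, 2, 3, 4]
Op 13: conn=-27 S1=63 S2=25 S3=6 S4=14 blocked=[1, 2, 3, 4]

Answer: -27 63 25 6 14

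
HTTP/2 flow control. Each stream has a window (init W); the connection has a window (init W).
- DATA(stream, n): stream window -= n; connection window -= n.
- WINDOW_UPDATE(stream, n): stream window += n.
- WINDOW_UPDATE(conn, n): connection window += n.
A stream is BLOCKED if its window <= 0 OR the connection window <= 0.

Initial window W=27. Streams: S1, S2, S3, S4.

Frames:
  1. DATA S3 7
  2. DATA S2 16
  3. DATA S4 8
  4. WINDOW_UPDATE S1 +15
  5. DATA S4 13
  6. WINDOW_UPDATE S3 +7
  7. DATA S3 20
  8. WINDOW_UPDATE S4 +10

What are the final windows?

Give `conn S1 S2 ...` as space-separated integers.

Answer: -37 42 11 7 16

Derivation:
Op 1: conn=20 S1=27 S2=27 S3=20 S4=27 blocked=[]
Op 2: conn=4 S1=27 S2=11 S3=20 S4=27 blocked=[]
Op 3: conn=-4 S1=27 S2=11 S3=20 S4=19 blocked=[1, 2, 3, 4]
Op 4: conn=-4 S1=42 S2=11 S3=20 S4=19 blocked=[1, 2, 3, 4]
Op 5: conn=-17 S1=42 S2=11 S3=20 S4=6 blocked=[1, 2, 3, 4]
Op 6: conn=-17 S1=42 S2=11 S3=27 S4=6 blocked=[1, 2, 3, 4]
Op 7: conn=-37 S1=42 S2=11 S3=7 S4=6 blocked=[1, 2, 3, 4]
Op 8: conn=-37 S1=42 S2=11 S3=7 S4=16 blocked=[1, 2, 3, 4]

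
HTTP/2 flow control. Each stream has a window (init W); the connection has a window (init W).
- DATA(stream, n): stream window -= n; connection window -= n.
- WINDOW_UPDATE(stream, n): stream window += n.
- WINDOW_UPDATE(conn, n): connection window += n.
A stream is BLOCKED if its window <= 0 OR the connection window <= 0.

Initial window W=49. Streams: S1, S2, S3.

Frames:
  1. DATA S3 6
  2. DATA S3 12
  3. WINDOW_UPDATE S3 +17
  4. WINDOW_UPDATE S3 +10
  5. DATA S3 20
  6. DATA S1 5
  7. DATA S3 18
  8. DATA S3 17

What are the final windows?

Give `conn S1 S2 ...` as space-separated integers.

Answer: -29 44 49 3

Derivation:
Op 1: conn=43 S1=49 S2=49 S3=43 blocked=[]
Op 2: conn=31 S1=49 S2=49 S3=31 blocked=[]
Op 3: conn=31 S1=49 S2=49 S3=48 blocked=[]
Op 4: conn=31 S1=49 S2=49 S3=58 blocked=[]
Op 5: conn=11 S1=49 S2=49 S3=38 blocked=[]
Op 6: conn=6 S1=44 S2=49 S3=38 blocked=[]
Op 7: conn=-12 S1=44 S2=49 S3=20 blocked=[1, 2, 3]
Op 8: conn=-29 S1=44 S2=49 S3=3 blocked=[1, 2, 3]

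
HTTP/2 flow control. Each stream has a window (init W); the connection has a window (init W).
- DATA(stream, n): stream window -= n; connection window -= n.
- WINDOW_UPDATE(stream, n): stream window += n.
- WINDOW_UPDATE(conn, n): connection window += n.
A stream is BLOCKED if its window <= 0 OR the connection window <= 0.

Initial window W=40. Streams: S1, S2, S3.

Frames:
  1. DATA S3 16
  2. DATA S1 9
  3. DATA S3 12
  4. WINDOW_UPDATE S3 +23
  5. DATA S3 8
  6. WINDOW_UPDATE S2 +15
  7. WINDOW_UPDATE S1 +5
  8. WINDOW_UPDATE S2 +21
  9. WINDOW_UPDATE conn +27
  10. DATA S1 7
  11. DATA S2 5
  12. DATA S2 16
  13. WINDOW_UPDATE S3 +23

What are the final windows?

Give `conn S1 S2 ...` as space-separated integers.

Answer: -6 29 55 50

Derivation:
Op 1: conn=24 S1=40 S2=40 S3=24 blocked=[]
Op 2: conn=15 S1=31 S2=40 S3=24 blocked=[]
Op 3: conn=3 S1=31 S2=40 S3=12 blocked=[]
Op 4: conn=3 S1=31 S2=40 S3=35 blocked=[]
Op 5: conn=-5 S1=31 S2=40 S3=27 blocked=[1, 2, 3]
Op 6: conn=-5 S1=31 S2=55 S3=27 blocked=[1, 2, 3]
Op 7: conn=-5 S1=36 S2=55 S3=27 blocked=[1, 2, 3]
Op 8: conn=-5 S1=36 S2=76 S3=27 blocked=[1, 2, 3]
Op 9: conn=22 S1=36 S2=76 S3=27 blocked=[]
Op 10: conn=15 S1=29 S2=76 S3=27 blocked=[]
Op 11: conn=10 S1=29 S2=71 S3=27 blocked=[]
Op 12: conn=-6 S1=29 S2=55 S3=27 blocked=[1, 2, 3]
Op 13: conn=-6 S1=29 S2=55 S3=50 blocked=[1, 2, 3]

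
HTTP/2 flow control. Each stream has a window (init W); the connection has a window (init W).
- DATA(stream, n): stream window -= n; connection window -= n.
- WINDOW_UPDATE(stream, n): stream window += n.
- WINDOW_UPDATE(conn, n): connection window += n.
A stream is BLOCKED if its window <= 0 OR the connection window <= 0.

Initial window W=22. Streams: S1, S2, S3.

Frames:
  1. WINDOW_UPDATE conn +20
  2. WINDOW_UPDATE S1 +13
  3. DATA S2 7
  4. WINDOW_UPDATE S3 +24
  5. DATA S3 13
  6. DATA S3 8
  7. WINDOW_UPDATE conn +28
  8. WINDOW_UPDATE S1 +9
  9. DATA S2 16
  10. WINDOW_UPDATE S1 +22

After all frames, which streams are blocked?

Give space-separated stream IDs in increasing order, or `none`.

Op 1: conn=42 S1=22 S2=22 S3=22 blocked=[]
Op 2: conn=42 S1=35 S2=22 S3=22 blocked=[]
Op 3: conn=35 S1=35 S2=15 S3=22 blocked=[]
Op 4: conn=35 S1=35 S2=15 S3=46 blocked=[]
Op 5: conn=22 S1=35 S2=15 S3=33 blocked=[]
Op 6: conn=14 S1=35 S2=15 S3=25 blocked=[]
Op 7: conn=42 S1=35 S2=15 S3=25 blocked=[]
Op 8: conn=42 S1=44 S2=15 S3=25 blocked=[]
Op 9: conn=26 S1=44 S2=-1 S3=25 blocked=[2]
Op 10: conn=26 S1=66 S2=-1 S3=25 blocked=[2]

Answer: S2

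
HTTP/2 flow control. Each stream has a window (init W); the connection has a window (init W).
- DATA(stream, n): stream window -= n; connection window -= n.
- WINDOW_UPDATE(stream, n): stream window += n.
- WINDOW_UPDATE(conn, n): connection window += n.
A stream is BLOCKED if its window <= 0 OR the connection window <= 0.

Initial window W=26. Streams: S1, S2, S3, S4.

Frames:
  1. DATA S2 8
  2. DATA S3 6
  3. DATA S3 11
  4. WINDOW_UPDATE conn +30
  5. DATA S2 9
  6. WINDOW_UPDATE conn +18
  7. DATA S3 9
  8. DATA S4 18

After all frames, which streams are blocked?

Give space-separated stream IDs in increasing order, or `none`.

Answer: S3

Derivation:
Op 1: conn=18 S1=26 S2=18 S3=26 S4=26 blocked=[]
Op 2: conn=12 S1=26 S2=18 S3=20 S4=26 blocked=[]
Op 3: conn=1 S1=26 S2=18 S3=9 S4=26 blocked=[]
Op 4: conn=31 S1=26 S2=18 S3=9 S4=26 blocked=[]
Op 5: conn=22 S1=26 S2=9 S3=9 S4=26 blocked=[]
Op 6: conn=40 S1=26 S2=9 S3=9 S4=26 blocked=[]
Op 7: conn=31 S1=26 S2=9 S3=0 S4=26 blocked=[3]
Op 8: conn=13 S1=26 S2=9 S3=0 S4=8 blocked=[3]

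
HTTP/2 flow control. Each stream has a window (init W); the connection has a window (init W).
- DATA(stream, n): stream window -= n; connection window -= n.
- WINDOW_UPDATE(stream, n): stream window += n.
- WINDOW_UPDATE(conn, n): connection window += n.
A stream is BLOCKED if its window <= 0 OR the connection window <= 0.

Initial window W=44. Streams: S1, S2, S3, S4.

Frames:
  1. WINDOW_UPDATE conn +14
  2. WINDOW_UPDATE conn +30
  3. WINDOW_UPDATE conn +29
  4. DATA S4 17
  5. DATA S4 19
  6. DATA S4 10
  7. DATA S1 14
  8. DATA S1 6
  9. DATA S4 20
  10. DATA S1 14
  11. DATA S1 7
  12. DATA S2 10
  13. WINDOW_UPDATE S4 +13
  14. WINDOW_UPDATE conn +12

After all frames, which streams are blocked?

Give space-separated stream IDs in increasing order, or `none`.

Op 1: conn=58 S1=44 S2=44 S3=44 S4=44 blocked=[]
Op 2: conn=88 S1=44 S2=44 S3=44 S4=44 blocked=[]
Op 3: conn=117 S1=44 S2=44 S3=44 S4=44 blocked=[]
Op 4: conn=100 S1=44 S2=44 S3=44 S4=27 blocked=[]
Op 5: conn=81 S1=44 S2=44 S3=44 S4=8 blocked=[]
Op 6: conn=71 S1=44 S2=44 S3=44 S4=-2 blocked=[4]
Op 7: conn=57 S1=30 S2=44 S3=44 S4=-2 blocked=[4]
Op 8: conn=51 S1=24 S2=44 S3=44 S4=-2 blocked=[4]
Op 9: conn=31 S1=24 S2=44 S3=44 S4=-22 blocked=[4]
Op 10: conn=17 S1=10 S2=44 S3=44 S4=-22 blocked=[4]
Op 11: conn=10 S1=3 S2=44 S3=44 S4=-22 blocked=[4]
Op 12: conn=0 S1=3 S2=34 S3=44 S4=-22 blocked=[1, 2, 3, 4]
Op 13: conn=0 S1=3 S2=34 S3=44 S4=-9 blocked=[1, 2, 3, 4]
Op 14: conn=12 S1=3 S2=34 S3=44 S4=-9 blocked=[4]

Answer: S4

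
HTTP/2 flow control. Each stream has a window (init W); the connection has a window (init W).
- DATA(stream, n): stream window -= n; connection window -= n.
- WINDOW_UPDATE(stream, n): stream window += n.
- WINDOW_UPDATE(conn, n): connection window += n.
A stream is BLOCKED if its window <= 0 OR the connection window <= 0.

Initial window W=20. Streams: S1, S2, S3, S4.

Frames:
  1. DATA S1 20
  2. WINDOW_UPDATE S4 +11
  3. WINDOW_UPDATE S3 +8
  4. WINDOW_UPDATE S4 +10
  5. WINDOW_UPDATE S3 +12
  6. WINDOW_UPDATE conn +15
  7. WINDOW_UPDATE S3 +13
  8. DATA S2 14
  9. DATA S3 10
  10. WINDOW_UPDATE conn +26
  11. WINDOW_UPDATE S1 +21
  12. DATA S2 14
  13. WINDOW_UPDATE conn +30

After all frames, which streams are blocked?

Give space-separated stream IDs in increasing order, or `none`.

Answer: S2

Derivation:
Op 1: conn=0 S1=0 S2=20 S3=20 S4=20 blocked=[1, 2, 3, 4]
Op 2: conn=0 S1=0 S2=20 S3=20 S4=31 blocked=[1, 2, 3, 4]
Op 3: conn=0 S1=0 S2=20 S3=28 S4=31 blocked=[1, 2, 3, 4]
Op 4: conn=0 S1=0 S2=20 S3=28 S4=41 blocked=[1, 2, 3, 4]
Op 5: conn=0 S1=0 S2=20 S3=40 S4=41 blocked=[1, 2, 3, 4]
Op 6: conn=15 S1=0 S2=20 S3=40 S4=41 blocked=[1]
Op 7: conn=15 S1=0 S2=20 S3=53 S4=41 blocked=[1]
Op 8: conn=1 S1=0 S2=6 S3=53 S4=41 blocked=[1]
Op 9: conn=-9 S1=0 S2=6 S3=43 S4=41 blocked=[1, 2, 3, 4]
Op 10: conn=17 S1=0 S2=6 S3=43 S4=41 blocked=[1]
Op 11: conn=17 S1=21 S2=6 S3=43 S4=41 blocked=[]
Op 12: conn=3 S1=21 S2=-8 S3=43 S4=41 blocked=[2]
Op 13: conn=33 S1=21 S2=-8 S3=43 S4=41 blocked=[2]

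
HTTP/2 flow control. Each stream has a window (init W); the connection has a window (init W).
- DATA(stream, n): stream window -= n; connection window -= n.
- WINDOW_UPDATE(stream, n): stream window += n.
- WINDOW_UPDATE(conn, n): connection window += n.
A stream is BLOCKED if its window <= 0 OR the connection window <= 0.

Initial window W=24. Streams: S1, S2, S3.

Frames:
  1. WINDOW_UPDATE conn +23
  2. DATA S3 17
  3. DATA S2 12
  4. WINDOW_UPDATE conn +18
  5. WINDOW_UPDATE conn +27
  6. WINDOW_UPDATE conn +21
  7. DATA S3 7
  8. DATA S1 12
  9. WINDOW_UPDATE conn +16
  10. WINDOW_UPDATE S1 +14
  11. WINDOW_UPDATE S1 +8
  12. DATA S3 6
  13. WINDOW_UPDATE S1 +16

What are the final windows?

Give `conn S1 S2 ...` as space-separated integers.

Op 1: conn=47 S1=24 S2=24 S3=24 blocked=[]
Op 2: conn=30 S1=24 S2=24 S3=7 blocked=[]
Op 3: conn=18 S1=24 S2=12 S3=7 blocked=[]
Op 4: conn=36 S1=24 S2=12 S3=7 blocked=[]
Op 5: conn=63 S1=24 S2=12 S3=7 blocked=[]
Op 6: conn=84 S1=24 S2=12 S3=7 blocked=[]
Op 7: conn=77 S1=24 S2=12 S3=0 blocked=[3]
Op 8: conn=65 S1=12 S2=12 S3=0 blocked=[3]
Op 9: conn=81 S1=12 S2=12 S3=0 blocked=[3]
Op 10: conn=81 S1=26 S2=12 S3=0 blocked=[3]
Op 11: conn=81 S1=34 S2=12 S3=0 blocked=[3]
Op 12: conn=75 S1=34 S2=12 S3=-6 blocked=[3]
Op 13: conn=75 S1=50 S2=12 S3=-6 blocked=[3]

Answer: 75 50 12 -6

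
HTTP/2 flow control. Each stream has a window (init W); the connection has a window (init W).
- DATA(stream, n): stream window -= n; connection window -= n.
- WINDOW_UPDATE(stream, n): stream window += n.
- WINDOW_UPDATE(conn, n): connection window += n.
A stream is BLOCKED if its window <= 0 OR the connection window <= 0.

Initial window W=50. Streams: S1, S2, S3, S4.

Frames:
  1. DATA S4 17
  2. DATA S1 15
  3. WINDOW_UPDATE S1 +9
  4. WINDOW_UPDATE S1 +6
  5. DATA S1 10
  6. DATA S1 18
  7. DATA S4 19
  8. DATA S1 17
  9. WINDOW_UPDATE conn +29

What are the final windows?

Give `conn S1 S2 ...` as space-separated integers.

Op 1: conn=33 S1=50 S2=50 S3=50 S4=33 blocked=[]
Op 2: conn=18 S1=35 S2=50 S3=50 S4=33 blocked=[]
Op 3: conn=18 S1=44 S2=50 S3=50 S4=33 blocked=[]
Op 4: conn=18 S1=50 S2=50 S3=50 S4=33 blocked=[]
Op 5: conn=8 S1=40 S2=50 S3=50 S4=33 blocked=[]
Op 6: conn=-10 S1=22 S2=50 S3=50 S4=33 blocked=[1, 2, 3, 4]
Op 7: conn=-29 S1=22 S2=50 S3=50 S4=14 blocked=[1, 2, 3, 4]
Op 8: conn=-46 S1=5 S2=50 S3=50 S4=14 blocked=[1, 2, 3, 4]
Op 9: conn=-17 S1=5 S2=50 S3=50 S4=14 blocked=[1, 2, 3, 4]

Answer: -17 5 50 50 14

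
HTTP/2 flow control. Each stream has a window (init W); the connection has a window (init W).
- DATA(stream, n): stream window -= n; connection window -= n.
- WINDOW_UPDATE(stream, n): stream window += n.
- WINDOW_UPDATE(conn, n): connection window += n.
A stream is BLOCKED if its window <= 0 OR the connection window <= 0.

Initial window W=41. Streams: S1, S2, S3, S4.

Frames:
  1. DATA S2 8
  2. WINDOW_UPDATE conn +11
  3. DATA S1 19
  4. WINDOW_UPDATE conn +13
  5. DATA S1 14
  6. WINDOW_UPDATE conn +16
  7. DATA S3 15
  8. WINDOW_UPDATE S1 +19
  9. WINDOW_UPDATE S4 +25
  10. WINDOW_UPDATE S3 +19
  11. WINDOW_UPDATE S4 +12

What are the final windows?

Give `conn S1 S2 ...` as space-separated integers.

Op 1: conn=33 S1=41 S2=33 S3=41 S4=41 blocked=[]
Op 2: conn=44 S1=41 S2=33 S3=41 S4=41 blocked=[]
Op 3: conn=25 S1=22 S2=33 S3=41 S4=41 blocked=[]
Op 4: conn=38 S1=22 S2=33 S3=41 S4=41 blocked=[]
Op 5: conn=24 S1=8 S2=33 S3=41 S4=41 blocked=[]
Op 6: conn=40 S1=8 S2=33 S3=41 S4=41 blocked=[]
Op 7: conn=25 S1=8 S2=33 S3=26 S4=41 blocked=[]
Op 8: conn=25 S1=27 S2=33 S3=26 S4=41 blocked=[]
Op 9: conn=25 S1=27 S2=33 S3=26 S4=66 blocked=[]
Op 10: conn=25 S1=27 S2=33 S3=45 S4=66 blocked=[]
Op 11: conn=25 S1=27 S2=33 S3=45 S4=78 blocked=[]

Answer: 25 27 33 45 78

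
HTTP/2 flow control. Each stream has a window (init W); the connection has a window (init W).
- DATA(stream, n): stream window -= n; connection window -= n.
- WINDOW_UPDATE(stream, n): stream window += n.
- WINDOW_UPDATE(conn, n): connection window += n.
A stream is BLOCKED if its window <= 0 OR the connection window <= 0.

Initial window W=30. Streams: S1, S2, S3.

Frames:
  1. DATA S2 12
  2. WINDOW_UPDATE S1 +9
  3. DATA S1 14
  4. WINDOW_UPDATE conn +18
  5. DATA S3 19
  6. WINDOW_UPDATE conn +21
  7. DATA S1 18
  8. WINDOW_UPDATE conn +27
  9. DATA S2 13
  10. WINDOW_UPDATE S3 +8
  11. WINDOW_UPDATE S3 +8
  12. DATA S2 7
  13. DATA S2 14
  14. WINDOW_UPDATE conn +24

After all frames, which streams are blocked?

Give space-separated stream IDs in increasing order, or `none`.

Answer: S2

Derivation:
Op 1: conn=18 S1=30 S2=18 S3=30 blocked=[]
Op 2: conn=18 S1=39 S2=18 S3=30 blocked=[]
Op 3: conn=4 S1=25 S2=18 S3=30 blocked=[]
Op 4: conn=22 S1=25 S2=18 S3=30 blocked=[]
Op 5: conn=3 S1=25 S2=18 S3=11 blocked=[]
Op 6: conn=24 S1=25 S2=18 S3=11 blocked=[]
Op 7: conn=6 S1=7 S2=18 S3=11 blocked=[]
Op 8: conn=33 S1=7 S2=18 S3=11 blocked=[]
Op 9: conn=20 S1=7 S2=5 S3=11 blocked=[]
Op 10: conn=20 S1=7 S2=5 S3=19 blocked=[]
Op 11: conn=20 S1=7 S2=5 S3=27 blocked=[]
Op 12: conn=13 S1=7 S2=-2 S3=27 blocked=[2]
Op 13: conn=-1 S1=7 S2=-16 S3=27 blocked=[1, 2, 3]
Op 14: conn=23 S1=7 S2=-16 S3=27 blocked=[2]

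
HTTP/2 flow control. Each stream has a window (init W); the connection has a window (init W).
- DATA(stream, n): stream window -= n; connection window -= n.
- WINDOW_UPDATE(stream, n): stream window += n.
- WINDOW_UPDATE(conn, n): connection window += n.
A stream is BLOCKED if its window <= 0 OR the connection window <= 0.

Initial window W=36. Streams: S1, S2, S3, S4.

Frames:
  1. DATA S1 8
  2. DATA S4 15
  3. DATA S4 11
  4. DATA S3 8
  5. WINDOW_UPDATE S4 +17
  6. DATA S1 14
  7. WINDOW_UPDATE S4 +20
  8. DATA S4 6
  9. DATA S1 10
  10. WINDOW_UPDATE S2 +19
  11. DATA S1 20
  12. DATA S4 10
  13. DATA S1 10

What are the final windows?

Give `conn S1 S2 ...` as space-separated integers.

Answer: -76 -26 55 28 31

Derivation:
Op 1: conn=28 S1=28 S2=36 S3=36 S4=36 blocked=[]
Op 2: conn=13 S1=28 S2=36 S3=36 S4=21 blocked=[]
Op 3: conn=2 S1=28 S2=36 S3=36 S4=10 blocked=[]
Op 4: conn=-6 S1=28 S2=36 S3=28 S4=10 blocked=[1, 2, 3, 4]
Op 5: conn=-6 S1=28 S2=36 S3=28 S4=27 blocked=[1, 2, 3, 4]
Op 6: conn=-20 S1=14 S2=36 S3=28 S4=27 blocked=[1, 2, 3, 4]
Op 7: conn=-20 S1=14 S2=36 S3=28 S4=47 blocked=[1, 2, 3, 4]
Op 8: conn=-26 S1=14 S2=36 S3=28 S4=41 blocked=[1, 2, 3, 4]
Op 9: conn=-36 S1=4 S2=36 S3=28 S4=41 blocked=[1, 2, 3, 4]
Op 10: conn=-36 S1=4 S2=55 S3=28 S4=41 blocked=[1, 2, 3, 4]
Op 11: conn=-56 S1=-16 S2=55 S3=28 S4=41 blocked=[1, 2, 3, 4]
Op 12: conn=-66 S1=-16 S2=55 S3=28 S4=31 blocked=[1, 2, 3, 4]
Op 13: conn=-76 S1=-26 S2=55 S3=28 S4=31 blocked=[1, 2, 3, 4]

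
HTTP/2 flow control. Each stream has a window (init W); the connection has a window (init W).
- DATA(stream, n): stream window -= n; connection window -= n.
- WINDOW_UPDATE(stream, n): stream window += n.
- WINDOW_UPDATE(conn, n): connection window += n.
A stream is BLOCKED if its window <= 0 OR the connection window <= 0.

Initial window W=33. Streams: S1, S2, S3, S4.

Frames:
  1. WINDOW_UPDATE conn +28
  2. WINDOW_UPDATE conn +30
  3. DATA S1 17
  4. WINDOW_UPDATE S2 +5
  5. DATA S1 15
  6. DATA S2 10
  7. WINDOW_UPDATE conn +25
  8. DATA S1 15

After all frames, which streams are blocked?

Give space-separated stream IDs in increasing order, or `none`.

Op 1: conn=61 S1=33 S2=33 S3=33 S4=33 blocked=[]
Op 2: conn=91 S1=33 S2=33 S3=33 S4=33 blocked=[]
Op 3: conn=74 S1=16 S2=33 S3=33 S4=33 blocked=[]
Op 4: conn=74 S1=16 S2=38 S3=33 S4=33 blocked=[]
Op 5: conn=59 S1=1 S2=38 S3=33 S4=33 blocked=[]
Op 6: conn=49 S1=1 S2=28 S3=33 S4=33 blocked=[]
Op 7: conn=74 S1=1 S2=28 S3=33 S4=33 blocked=[]
Op 8: conn=59 S1=-14 S2=28 S3=33 S4=33 blocked=[1]

Answer: S1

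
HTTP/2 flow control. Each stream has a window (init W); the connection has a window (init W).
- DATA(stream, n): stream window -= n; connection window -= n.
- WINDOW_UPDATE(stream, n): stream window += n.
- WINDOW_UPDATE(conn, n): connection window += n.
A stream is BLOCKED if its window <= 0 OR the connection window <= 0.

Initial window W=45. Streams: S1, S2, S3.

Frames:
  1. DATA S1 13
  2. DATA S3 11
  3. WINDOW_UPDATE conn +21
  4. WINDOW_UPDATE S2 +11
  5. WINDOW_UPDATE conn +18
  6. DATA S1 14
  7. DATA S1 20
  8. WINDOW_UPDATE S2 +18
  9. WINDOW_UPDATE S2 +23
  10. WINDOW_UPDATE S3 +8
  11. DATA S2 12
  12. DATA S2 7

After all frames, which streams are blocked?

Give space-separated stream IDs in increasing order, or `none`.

Op 1: conn=32 S1=32 S2=45 S3=45 blocked=[]
Op 2: conn=21 S1=32 S2=45 S3=34 blocked=[]
Op 3: conn=42 S1=32 S2=45 S3=34 blocked=[]
Op 4: conn=42 S1=32 S2=56 S3=34 blocked=[]
Op 5: conn=60 S1=32 S2=56 S3=34 blocked=[]
Op 6: conn=46 S1=18 S2=56 S3=34 blocked=[]
Op 7: conn=26 S1=-2 S2=56 S3=34 blocked=[1]
Op 8: conn=26 S1=-2 S2=74 S3=34 blocked=[1]
Op 9: conn=26 S1=-2 S2=97 S3=34 blocked=[1]
Op 10: conn=26 S1=-2 S2=97 S3=42 blocked=[1]
Op 11: conn=14 S1=-2 S2=85 S3=42 blocked=[1]
Op 12: conn=7 S1=-2 S2=78 S3=42 blocked=[1]

Answer: S1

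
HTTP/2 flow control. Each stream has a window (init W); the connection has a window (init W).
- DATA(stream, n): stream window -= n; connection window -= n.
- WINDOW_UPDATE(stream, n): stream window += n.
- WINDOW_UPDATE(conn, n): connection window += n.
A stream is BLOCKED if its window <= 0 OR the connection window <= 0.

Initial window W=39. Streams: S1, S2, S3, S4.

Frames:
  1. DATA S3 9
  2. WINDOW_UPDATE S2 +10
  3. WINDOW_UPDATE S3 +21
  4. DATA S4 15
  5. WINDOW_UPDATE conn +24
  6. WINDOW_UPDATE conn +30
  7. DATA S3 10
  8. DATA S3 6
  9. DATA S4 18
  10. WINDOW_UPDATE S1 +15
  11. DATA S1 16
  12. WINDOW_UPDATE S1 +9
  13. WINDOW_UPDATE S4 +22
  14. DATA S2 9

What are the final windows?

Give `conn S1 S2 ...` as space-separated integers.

Op 1: conn=30 S1=39 S2=39 S3=30 S4=39 blocked=[]
Op 2: conn=30 S1=39 S2=49 S3=30 S4=39 blocked=[]
Op 3: conn=30 S1=39 S2=49 S3=51 S4=39 blocked=[]
Op 4: conn=15 S1=39 S2=49 S3=51 S4=24 blocked=[]
Op 5: conn=39 S1=39 S2=49 S3=51 S4=24 blocked=[]
Op 6: conn=69 S1=39 S2=49 S3=51 S4=24 blocked=[]
Op 7: conn=59 S1=39 S2=49 S3=41 S4=24 blocked=[]
Op 8: conn=53 S1=39 S2=49 S3=35 S4=24 blocked=[]
Op 9: conn=35 S1=39 S2=49 S3=35 S4=6 blocked=[]
Op 10: conn=35 S1=54 S2=49 S3=35 S4=6 blocked=[]
Op 11: conn=19 S1=38 S2=49 S3=35 S4=6 blocked=[]
Op 12: conn=19 S1=47 S2=49 S3=35 S4=6 blocked=[]
Op 13: conn=19 S1=47 S2=49 S3=35 S4=28 blocked=[]
Op 14: conn=10 S1=47 S2=40 S3=35 S4=28 blocked=[]

Answer: 10 47 40 35 28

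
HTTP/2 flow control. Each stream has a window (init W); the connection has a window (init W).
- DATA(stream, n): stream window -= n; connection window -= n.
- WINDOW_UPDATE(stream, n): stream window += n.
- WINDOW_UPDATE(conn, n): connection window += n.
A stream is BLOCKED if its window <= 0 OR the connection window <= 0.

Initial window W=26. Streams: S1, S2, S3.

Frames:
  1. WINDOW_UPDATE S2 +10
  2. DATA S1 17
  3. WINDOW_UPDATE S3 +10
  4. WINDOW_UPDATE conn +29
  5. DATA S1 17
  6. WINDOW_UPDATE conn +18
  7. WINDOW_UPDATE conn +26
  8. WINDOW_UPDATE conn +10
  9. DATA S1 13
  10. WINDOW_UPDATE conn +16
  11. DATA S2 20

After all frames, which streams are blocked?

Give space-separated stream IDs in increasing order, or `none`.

Op 1: conn=26 S1=26 S2=36 S3=26 blocked=[]
Op 2: conn=9 S1=9 S2=36 S3=26 blocked=[]
Op 3: conn=9 S1=9 S2=36 S3=36 blocked=[]
Op 4: conn=38 S1=9 S2=36 S3=36 blocked=[]
Op 5: conn=21 S1=-8 S2=36 S3=36 blocked=[1]
Op 6: conn=39 S1=-8 S2=36 S3=36 blocked=[1]
Op 7: conn=65 S1=-8 S2=36 S3=36 blocked=[1]
Op 8: conn=75 S1=-8 S2=36 S3=36 blocked=[1]
Op 9: conn=62 S1=-21 S2=36 S3=36 blocked=[1]
Op 10: conn=78 S1=-21 S2=36 S3=36 blocked=[1]
Op 11: conn=58 S1=-21 S2=16 S3=36 blocked=[1]

Answer: S1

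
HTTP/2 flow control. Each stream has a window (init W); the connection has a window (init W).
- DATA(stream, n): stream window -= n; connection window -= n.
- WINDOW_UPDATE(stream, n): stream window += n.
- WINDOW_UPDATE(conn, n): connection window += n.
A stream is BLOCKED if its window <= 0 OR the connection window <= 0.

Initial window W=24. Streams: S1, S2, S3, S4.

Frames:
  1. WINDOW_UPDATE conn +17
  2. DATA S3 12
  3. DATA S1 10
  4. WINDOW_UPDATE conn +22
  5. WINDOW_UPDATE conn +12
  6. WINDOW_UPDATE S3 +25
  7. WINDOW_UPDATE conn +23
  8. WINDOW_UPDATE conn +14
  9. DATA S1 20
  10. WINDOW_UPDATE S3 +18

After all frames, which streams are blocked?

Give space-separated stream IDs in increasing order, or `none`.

Op 1: conn=41 S1=24 S2=24 S3=24 S4=24 blocked=[]
Op 2: conn=29 S1=24 S2=24 S3=12 S4=24 blocked=[]
Op 3: conn=19 S1=14 S2=24 S3=12 S4=24 blocked=[]
Op 4: conn=41 S1=14 S2=24 S3=12 S4=24 blocked=[]
Op 5: conn=53 S1=14 S2=24 S3=12 S4=24 blocked=[]
Op 6: conn=53 S1=14 S2=24 S3=37 S4=24 blocked=[]
Op 7: conn=76 S1=14 S2=24 S3=37 S4=24 blocked=[]
Op 8: conn=90 S1=14 S2=24 S3=37 S4=24 blocked=[]
Op 9: conn=70 S1=-6 S2=24 S3=37 S4=24 blocked=[1]
Op 10: conn=70 S1=-6 S2=24 S3=55 S4=24 blocked=[1]

Answer: S1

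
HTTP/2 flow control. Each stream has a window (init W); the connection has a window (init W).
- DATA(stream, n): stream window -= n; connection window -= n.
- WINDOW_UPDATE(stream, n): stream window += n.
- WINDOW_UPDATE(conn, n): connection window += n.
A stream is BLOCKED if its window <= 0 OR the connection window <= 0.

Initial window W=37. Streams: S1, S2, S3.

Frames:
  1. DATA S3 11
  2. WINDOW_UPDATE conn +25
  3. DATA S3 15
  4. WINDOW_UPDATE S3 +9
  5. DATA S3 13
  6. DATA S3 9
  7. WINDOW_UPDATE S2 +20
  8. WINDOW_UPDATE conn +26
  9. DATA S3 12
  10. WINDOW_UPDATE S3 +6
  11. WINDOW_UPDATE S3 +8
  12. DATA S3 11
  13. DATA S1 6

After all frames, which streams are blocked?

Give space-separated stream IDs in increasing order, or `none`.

Answer: S3

Derivation:
Op 1: conn=26 S1=37 S2=37 S3=26 blocked=[]
Op 2: conn=51 S1=37 S2=37 S3=26 blocked=[]
Op 3: conn=36 S1=37 S2=37 S3=11 blocked=[]
Op 4: conn=36 S1=37 S2=37 S3=20 blocked=[]
Op 5: conn=23 S1=37 S2=37 S3=7 blocked=[]
Op 6: conn=14 S1=37 S2=37 S3=-2 blocked=[3]
Op 7: conn=14 S1=37 S2=57 S3=-2 blocked=[3]
Op 8: conn=40 S1=37 S2=57 S3=-2 blocked=[3]
Op 9: conn=28 S1=37 S2=57 S3=-14 blocked=[3]
Op 10: conn=28 S1=37 S2=57 S3=-8 blocked=[3]
Op 11: conn=28 S1=37 S2=57 S3=0 blocked=[3]
Op 12: conn=17 S1=37 S2=57 S3=-11 blocked=[3]
Op 13: conn=11 S1=31 S2=57 S3=-11 blocked=[3]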